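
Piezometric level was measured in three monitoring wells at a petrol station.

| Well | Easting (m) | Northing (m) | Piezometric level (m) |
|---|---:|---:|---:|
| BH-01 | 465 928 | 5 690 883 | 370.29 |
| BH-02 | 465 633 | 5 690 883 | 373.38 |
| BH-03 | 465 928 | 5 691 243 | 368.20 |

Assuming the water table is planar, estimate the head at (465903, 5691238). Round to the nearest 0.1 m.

∂h/∂x = (373.38 − 370.29) / (465633 − 465928) = -0.01047
∂h/∂y = (368.20 − 370.29) / (5691243 − 5690883) = -0.005806
h(465903, 5691238) = 370.29 + (-0.01047)·(-25) + (-0.005806)·(355) = 370.29 +0.262 -2.061 = 368.491 m.

368.5 m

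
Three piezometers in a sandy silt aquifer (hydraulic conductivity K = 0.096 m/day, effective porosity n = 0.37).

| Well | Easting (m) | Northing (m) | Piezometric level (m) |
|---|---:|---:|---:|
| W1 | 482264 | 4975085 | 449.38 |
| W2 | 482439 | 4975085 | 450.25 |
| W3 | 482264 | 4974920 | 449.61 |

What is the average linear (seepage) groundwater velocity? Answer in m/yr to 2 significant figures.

∂h/∂x = (450.25 − 449.38) / (482439 − 482264) = +0.004971
∂h/∂y = (449.61 − 449.38) / (4974920 − 4975085) = -0.001394
|∇h| = √(0.004971² + -0.001394²) = 0.005163
Seepage velocity v = K·i/n = 0.096 × 0.005163 / 0.37 = 0.00134 m/day = 0.4894 m/yr.

0.49 m/yr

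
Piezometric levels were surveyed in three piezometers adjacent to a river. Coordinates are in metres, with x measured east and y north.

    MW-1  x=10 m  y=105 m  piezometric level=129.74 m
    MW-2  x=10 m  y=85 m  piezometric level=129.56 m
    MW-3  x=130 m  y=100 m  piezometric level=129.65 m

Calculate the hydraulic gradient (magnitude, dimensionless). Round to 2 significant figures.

0.0090

Taking MW-1 as reference: MW-2−MW-1 = (0, -20, -0.18); MW-3−MW-1 = (120, -5, -0.09).
Solve a·Δx + b·Δy = Δh: det = 0·(-5) − 120·(-20) = 2400.
∂h/∂x = [(-0.18)·(-5) − (-0.09)·(-20)] / 2400 = -0.0003750
∂h/∂y = [0·(-0.09) − 120·(-0.18)] / 2400 = +0.009000
|∇h| = √(-0.0003750² + 0.009000²) = 0.009008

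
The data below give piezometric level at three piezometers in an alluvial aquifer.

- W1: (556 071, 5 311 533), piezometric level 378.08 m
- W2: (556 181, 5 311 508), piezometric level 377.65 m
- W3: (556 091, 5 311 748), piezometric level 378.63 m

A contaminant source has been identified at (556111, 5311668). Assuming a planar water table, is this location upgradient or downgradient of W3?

With h = a·x + b·y + c and W1 as origin, the differences give:
  110·a + (-25)·b = -0.43
  20·a + 215·b = +0.55
Eliminate b (×215 and ×(-25), subtract): 24150·a = -78.700 → a = ∂h/∂x = -0.003259
Back-substitute: b = ∂h/∂y = +0.002861.
Head at (556111, 5311668) = 378.08 + (-0.003259)·(40) + (+0.002861)·(135) = 378.34 m.
That is lower than the 378.63 m at W3, so the point is downgradient.

downgradient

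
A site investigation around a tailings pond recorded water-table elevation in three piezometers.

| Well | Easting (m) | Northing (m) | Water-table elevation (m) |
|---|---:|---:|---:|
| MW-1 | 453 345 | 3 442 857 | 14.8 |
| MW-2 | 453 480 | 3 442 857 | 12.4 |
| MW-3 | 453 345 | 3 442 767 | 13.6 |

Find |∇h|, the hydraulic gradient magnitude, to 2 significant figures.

∂h/∂x = (12.4 − 14.8) / (453480 − 453345) = -0.01778
∂h/∂y = (13.6 − 14.8) / (3442767 − 3442857) = +0.01333
|∇h| = √(-0.01778² + 0.01333²) = 0.02222

0.022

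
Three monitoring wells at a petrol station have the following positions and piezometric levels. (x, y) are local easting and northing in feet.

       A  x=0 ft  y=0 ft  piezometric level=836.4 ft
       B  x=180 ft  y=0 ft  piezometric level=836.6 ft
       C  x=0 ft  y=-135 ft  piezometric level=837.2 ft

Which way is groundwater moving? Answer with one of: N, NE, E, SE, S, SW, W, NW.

∂h/∂x = (836.6 − 836.4) / (180 − 0) = +0.001111
∂h/∂y = (837.2 − 836.4) / (-135 − 0) = -0.005926
Flow = −∇h = (-0.001111 east, +0.005926 north), which points north.

N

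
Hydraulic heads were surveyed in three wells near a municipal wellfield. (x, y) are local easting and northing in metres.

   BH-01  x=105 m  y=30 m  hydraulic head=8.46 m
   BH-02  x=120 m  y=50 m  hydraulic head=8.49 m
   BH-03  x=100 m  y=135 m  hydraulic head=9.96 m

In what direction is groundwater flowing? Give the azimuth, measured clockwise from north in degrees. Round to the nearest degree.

Three-point gradient (reference BH-01): Δ to BH-02 = (15, 20, +0.03), Δ to BH-03 = (-5, 105, +1.50).
∂h/∂x = -0.01603, ∂h/∂y = +0.01352 (det = 1675).
Flow direction (−∇h) has components (+0.01603 E, -0.01352 N).
Azimuth = atan2(E, N) = atan2(+0.01603, -0.01352) = 130.2° ≈ 130°.

130°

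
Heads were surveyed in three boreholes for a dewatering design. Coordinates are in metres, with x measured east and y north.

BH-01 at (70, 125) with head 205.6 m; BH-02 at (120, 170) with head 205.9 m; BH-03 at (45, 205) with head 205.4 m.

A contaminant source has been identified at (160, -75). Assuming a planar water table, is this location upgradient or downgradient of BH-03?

Three-point gradient (reference BH-01): Δ to BH-02 = (50, 45, +0.3), Δ to BH-03 = (-25, 80, -0.2).
∂h/∂x = +0.006439, ∂h/∂y = -0.0004878 (det = 5125).
Head at (160, -75) = 205.6 + (+0.006439)·(90) + (-0.0004878)·(-200) = 206.28 m.
That is higher than the 205.4 m at BH-03, so the point is upgradient.

upgradient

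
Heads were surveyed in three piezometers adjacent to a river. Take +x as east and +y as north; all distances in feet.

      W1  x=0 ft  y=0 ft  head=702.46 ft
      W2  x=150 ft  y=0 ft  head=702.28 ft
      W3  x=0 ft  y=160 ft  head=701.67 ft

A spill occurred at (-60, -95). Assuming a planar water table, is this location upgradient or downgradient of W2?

∂h/∂x = (702.28 − 702.46) / (150 − 0) = -0.001200
∂h/∂y = (701.67 − 702.46) / (160 − 0) = -0.004938
Head at (-60, -95) = 702.46 + (-0.001200)·(-60) + (-0.004938)·(-95) = 703.00 ft.
That is higher than the 702.28 ft at W2, so the point is upgradient.

upgradient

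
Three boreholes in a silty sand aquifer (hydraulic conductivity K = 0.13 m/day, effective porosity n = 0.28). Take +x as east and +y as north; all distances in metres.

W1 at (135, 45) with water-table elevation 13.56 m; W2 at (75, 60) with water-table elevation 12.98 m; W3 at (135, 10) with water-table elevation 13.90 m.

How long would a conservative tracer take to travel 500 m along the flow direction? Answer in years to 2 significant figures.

240 years

Taking W1 as reference: W2−W1 = (-60, 15, -0.58); W3−W1 = (0, -35, +0.34).
Solve a·Δx + b·Δy = Δh: det = (-60)·(-35) − 0·15 = 2100.
∂h/∂x = [(-0.58)·(-35) − (+0.34)·15] / 2100 = +0.007238
∂h/∂y = [(-60)·(+0.34) − 0·(-0.58)] / 2100 = -0.009714
|∇h| = √(0.007238² + -0.009714²) = 0.01211
Seepage velocity v = K·i/n = 0.13 × 0.01211 / 0.28 = 0.005622 m/day.
t = 500 / 0.005622 = 8.894e+04 days = 244 years.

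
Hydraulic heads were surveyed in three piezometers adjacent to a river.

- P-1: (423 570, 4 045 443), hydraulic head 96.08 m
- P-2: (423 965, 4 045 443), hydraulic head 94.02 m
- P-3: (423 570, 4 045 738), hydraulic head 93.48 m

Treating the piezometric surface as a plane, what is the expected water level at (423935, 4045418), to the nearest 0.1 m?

∂h/∂x = (94.02 − 96.08) / (423965 − 423570) = -0.005215
∂h/∂y = (93.48 − 96.08) / (4045738 − 4045443) = -0.008814
h(423935, 4045418) = 96.08 + (-0.005215)·(365) + (-0.008814)·(-25) = 96.08 -1.904 +0.220 = 94.397 m.

94.4 m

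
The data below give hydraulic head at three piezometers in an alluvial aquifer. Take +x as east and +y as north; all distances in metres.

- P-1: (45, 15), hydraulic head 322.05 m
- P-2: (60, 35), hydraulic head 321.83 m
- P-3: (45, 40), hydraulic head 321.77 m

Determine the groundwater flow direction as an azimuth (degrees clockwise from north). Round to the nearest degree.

Differences from P-1: to P-2 (Δx, Δy, Δh) = (15, 20, -0.22); to P-3 = (0, 25, -0.28).
Solve a·Δx + b·Δy = Δh: det = 15·25 − 0·20 = 375.
∂h/∂x = [(-0.22)·25 − (-0.28)·20] / 375 = +0.0002667
∂h/∂y = [15·(-0.28) − 0·(-0.22)] / 375 = -0.01120
Flow direction (−∇h) has components (-0.0002667 E, +0.01120 N).
Azimuth = atan2(E, N) = atan2(-0.0002667, +0.01120) = 358.6° ≈ 359°.

359°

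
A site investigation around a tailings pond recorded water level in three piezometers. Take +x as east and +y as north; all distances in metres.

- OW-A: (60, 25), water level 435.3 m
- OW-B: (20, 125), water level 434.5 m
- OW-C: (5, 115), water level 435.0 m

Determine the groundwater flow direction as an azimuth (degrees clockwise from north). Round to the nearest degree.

With h = a·x + b·y + c and OW-A as origin, the differences give:
  (-40)·a + 100·b = -0.8
  (-55)·a + 90·b = -0.3
Eliminate b (×90 and ×100, subtract): 1900·a = -42.00 → a = ∂h/∂x = -0.02211
Back-substitute: b = ∂h/∂y = -0.01684.
Flow direction (−∇h) has components (+0.02211 E, +0.01684 N).
Azimuth = atan2(E, N) = atan2(+0.02211, +0.01684) = 52.7° ≈ 053°.

053°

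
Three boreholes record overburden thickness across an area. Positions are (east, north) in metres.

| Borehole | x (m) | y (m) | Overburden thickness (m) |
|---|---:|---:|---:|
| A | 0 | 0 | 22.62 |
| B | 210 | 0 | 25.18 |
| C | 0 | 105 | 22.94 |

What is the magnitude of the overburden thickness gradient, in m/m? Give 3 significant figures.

0.0126 m/m

∂d/∂x = (25.18 − 22.62) / (210 − 0) = +0.01219
∂d/∂y = (22.94 − 22.62) / (105 − 0) = +0.003048
|∇f| = √(0.01219² + 0.003048²) = 0.01257 m/m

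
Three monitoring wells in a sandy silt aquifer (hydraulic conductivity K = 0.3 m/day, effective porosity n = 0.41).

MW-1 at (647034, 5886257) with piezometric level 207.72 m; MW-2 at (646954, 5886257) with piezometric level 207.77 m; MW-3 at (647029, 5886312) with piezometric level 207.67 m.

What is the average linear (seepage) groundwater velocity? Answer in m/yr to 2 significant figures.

Three-point gradient (reference MW-1): Δ to MW-2 = (-80, 0, +0.05), Δ to MW-3 = (-5, 55, -0.05).
∂h/∂x = -0.0006250, ∂h/∂y = -0.0009659 (det = -4400).
|∇h| = √(-0.0006250² + -0.0009659²) = 0.00115
Seepage velocity v = K·i/n = 0.3 × 0.00115 / 0.41 = 0.0008415 m/day = 0.3074 m/yr.

0.31 m/yr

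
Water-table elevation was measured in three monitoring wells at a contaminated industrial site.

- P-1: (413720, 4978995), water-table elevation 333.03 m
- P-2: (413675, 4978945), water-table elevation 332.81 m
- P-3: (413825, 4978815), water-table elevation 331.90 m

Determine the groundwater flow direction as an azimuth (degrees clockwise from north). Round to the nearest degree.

167°

Three-point gradient (reference P-1): Δ to P-2 = (-45, -50, -0.22), Δ to P-3 = (105, -180, -1.13).
∂h/∂x = -0.001266, ∂h/∂y = +0.005539 (det = 13350).
Flow direction (−∇h) has components (+0.001266 E, -0.005539 N).
Azimuth = atan2(E, N) = atan2(+0.001266, -0.005539) = 167.1° ≈ 167°.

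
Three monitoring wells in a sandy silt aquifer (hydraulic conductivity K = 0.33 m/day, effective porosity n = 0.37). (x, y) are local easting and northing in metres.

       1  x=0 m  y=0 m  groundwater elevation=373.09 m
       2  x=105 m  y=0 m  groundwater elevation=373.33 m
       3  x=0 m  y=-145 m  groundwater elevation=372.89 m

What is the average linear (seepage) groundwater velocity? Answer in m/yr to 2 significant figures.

0.87 m/yr

∂h/∂x = (373.33 − 373.09) / (105 − 0) = +0.002286
∂h/∂y = (372.89 − 373.09) / (-145 − 0) = +0.001379
|∇h| = √(0.002286² + 0.001379²) = 0.00267
Seepage velocity v = K·i/n = 0.33 × 0.00267 / 0.37 = 0.002381 m/day = 0.8697 m/yr.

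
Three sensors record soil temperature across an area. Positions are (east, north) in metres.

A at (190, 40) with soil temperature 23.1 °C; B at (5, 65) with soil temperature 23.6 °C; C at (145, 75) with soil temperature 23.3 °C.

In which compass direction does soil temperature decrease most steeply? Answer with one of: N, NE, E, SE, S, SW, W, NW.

Three-point gradient (reference A): Δ to B = (-185, 25, +0.5), Δ to C = (-45, 35, +0.2).
∂T/∂x = -0.002336, ∂T/∂y = +0.002710 (det = -5350).
Steepest decrease is along −∇f = (+0.002336 E, -0.002710 N) → southeast.

SE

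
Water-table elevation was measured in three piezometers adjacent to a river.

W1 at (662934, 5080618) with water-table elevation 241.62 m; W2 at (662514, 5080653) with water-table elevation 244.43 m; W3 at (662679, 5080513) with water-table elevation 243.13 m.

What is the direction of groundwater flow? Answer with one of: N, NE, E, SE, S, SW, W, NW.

Three-point gradient (reference W1): Δ to W2 = (-420, 35, +2.81), Δ to W3 = (-255, -105, +1.51).
∂h/∂x = -0.006561, ∂h/∂y = +0.001553 (det = 53025).
Flow = −∇h = (+0.006561 east, -0.001553 north), which points east.

E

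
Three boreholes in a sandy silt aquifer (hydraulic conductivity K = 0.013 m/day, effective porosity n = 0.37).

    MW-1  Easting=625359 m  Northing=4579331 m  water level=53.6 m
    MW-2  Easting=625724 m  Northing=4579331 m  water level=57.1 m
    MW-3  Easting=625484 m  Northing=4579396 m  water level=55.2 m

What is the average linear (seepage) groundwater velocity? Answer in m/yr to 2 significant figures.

Taking MW-1 as reference: MW-2−MW-1 = (365, 0, +3.5); MW-3−MW-1 = (125, 65, +1.6).
Determinant of the coordinate differences = 365·65 − 125·0 = 23725.
∂h/∂x = [(+3.5)·65 − (+1.6)·0] / 23725 = +0.009589
∂h/∂y = [365·(+1.6) − 125·(+3.5)] / 23725 = +0.006175
|∇h| = √(0.009589² + 0.006175²) = 0.01141
Seepage velocity v = K·i/n = 0.013 × 0.01141 / 0.37 = 0.0004009 m/day = 0.1464 m/yr.

0.15 m/yr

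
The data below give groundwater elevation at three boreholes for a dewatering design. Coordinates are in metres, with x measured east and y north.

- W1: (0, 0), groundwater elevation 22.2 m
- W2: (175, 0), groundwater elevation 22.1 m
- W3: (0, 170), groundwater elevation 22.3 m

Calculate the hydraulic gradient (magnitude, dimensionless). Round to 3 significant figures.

∂h/∂x = (22.1 − 22.2) / (175 − 0) = -0.0005714
∂h/∂y = (22.3 − 22.2) / (170 − 0) = +0.0005882
|∇h| = √(-0.0005714² + 0.0005882²) = 0.00082

0.000820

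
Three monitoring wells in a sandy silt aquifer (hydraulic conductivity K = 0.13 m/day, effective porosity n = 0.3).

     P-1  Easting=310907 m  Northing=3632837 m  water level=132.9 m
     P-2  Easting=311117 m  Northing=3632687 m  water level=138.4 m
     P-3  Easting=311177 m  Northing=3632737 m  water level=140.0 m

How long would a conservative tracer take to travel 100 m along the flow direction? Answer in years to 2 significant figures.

24 years

Taking P-1 as reference: P-2−P-1 = (210, -150, +5.5); P-3−P-1 = (270, -100, +7.1).
Solve a·Δx + b·Δy = Δh: det = 210·(-100) − 270·(-150) = 19500.
∂h/∂x = [(+5.5)·(-100) − (+7.1)·(-150)] / 19500 = +0.02641
∂h/∂y = [210·(+7.1) − 270·(+5.5)] / 19500 = +0.0003077
|∇h| = √(0.02641² + 0.0003077²) = 0.02641
Seepage velocity v = K·i/n = 0.13 × 0.02641 / 0.3 = 0.01144 m/day.
t = 100 / 0.01144 = 8741 days = 23.9 years.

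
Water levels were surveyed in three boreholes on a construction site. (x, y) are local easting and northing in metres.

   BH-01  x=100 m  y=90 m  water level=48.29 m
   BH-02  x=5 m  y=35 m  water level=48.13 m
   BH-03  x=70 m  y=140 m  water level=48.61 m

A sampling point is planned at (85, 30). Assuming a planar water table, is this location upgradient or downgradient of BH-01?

Taking BH-01 as reference: BH-02−BH-01 = (-95, -55, -0.16); BH-03−BH-01 = (-30, 50, +0.32).
Determinant of the coordinate differences = (-95)·50 − (-30)·(-55) = -6400.
∂h/∂x = [(-0.16)·50 − (+0.32)·(-55)] / -6400 = -0.001500
∂h/∂y = [(-95)·(+0.32) − (-30)·(-0.16)] / -6400 = +0.005500
Head at (85, 30) = 48.29 + (-0.001500)·(-15) + (+0.005500)·(-60) = 47.98 m.
That is lower than the 48.29 m at BH-01, so the point is downgradient.

downgradient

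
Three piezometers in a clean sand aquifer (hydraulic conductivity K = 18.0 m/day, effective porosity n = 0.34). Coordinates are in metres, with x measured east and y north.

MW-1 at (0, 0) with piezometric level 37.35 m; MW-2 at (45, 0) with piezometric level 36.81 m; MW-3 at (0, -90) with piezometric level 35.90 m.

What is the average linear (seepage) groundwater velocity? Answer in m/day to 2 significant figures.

1.1 m/day

∂h/∂x = (36.81 − 37.35) / (45 − 0) = -0.01200
∂h/∂y = (35.90 − 37.35) / (-90 − 0) = +0.01611
|∇h| = √(-0.01200² + 0.01611²) = 0.02009
Seepage velocity v = K·i/n = 18.0 × 0.02009 / 0.34 = 1.064 m/day.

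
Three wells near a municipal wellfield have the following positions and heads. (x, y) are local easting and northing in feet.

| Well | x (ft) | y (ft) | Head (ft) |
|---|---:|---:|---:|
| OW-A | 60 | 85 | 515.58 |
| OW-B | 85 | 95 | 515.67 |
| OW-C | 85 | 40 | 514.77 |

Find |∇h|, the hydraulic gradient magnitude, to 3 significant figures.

0.0166

Differences from OW-A: to OW-B (Δx, Δy, Δh) = (25, 10, +0.09); to OW-C = (25, -45, -0.81).
Solve a·Δx + b·Δy = Δh: det = 25·(-45) − 25·10 = -1375.
∂h/∂x = [(+0.09)·(-45) − (-0.81)·10] / -1375 = -0.002945
∂h/∂y = [25·(-0.81) − 25·(+0.09)] / -1375 = +0.01636
|∇h| = √(-0.002945² + 0.01636²) = 0.01662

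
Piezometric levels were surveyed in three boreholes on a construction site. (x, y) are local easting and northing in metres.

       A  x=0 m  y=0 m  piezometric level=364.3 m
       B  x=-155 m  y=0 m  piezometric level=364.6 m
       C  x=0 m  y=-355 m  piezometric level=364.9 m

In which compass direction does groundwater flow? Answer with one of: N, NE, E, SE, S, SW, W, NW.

∂h/∂x = (364.6 − 364.3) / (-155 − 0) = -0.001935
∂h/∂y = (364.9 − 364.3) / (-355 − 0) = -0.001690
Flow = −∇h = (+0.001935 east, +0.001690 north), which points northeast.

NE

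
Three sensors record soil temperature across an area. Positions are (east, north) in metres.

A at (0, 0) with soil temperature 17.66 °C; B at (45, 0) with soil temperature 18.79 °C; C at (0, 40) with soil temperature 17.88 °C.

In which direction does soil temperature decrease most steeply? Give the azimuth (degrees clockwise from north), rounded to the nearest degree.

∂T/∂x = (18.79 − 17.66) / (45 − 0) = +0.02511
∂T/∂y = (17.88 − 17.66) / (40 − 0) = +0.005500
Steepest decrease is along −∇f: components (-0.02511 E, -0.005500 N).
Azimuth = atan2(-0.02511, -0.005500) = 257.6° ≈ 258°.

258°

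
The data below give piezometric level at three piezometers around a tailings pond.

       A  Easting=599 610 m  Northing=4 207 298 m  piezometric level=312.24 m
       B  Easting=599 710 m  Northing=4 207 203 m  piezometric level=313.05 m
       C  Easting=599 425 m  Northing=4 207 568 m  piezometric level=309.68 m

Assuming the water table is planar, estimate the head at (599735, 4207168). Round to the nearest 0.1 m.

Three-point gradient (reference A): Δ to B = (100, -95, +0.81), Δ to C = (-185, 270, -2.56).
∂h/∂x = -0.002599, ∂h/∂y = -0.01126 (det = 9425).
h(599735, 4207168) = 312.24 + (-0.002599)·(125) + (-0.01126)·(-130) = 312.24 -0.325 +1.464 = 313.379 m.

313.4 m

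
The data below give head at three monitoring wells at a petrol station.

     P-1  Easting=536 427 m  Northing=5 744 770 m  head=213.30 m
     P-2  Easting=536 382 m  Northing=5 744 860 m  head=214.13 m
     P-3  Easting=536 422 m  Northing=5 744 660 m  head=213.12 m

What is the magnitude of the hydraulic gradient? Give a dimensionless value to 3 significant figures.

0.0141

Taking P-1 as reference: P-2−P-1 = (-45, 90, +0.83); P-3−P-1 = (-5, -110, -0.18).
Determinant of the coordinate differences = (-45)·(-110) − (-5)·90 = 5400.
∂h/∂x = [(+0.83)·(-110) − (-0.18)·90] / 5400 = -0.01391
∂h/∂y = [(-45)·(-0.18) − (-5)·(+0.83)] / 5400 = +0.002269
|∇h| = √(-0.01391² + 0.002269²) = 0.01409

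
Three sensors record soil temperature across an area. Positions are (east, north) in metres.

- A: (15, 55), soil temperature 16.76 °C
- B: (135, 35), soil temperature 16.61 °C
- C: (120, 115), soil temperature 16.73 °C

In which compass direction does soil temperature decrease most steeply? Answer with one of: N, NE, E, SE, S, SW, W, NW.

SE

Three-point gradient (reference A): Δ to B = (120, -20, -0.15), Δ to C = (105, 60, -0.03).
∂T/∂x = -0.001032, ∂T/∂y = +0.001306 (det = 9300).
Steepest decrease is along −∇f = (+0.001032 E, -0.001306 N) → southeast.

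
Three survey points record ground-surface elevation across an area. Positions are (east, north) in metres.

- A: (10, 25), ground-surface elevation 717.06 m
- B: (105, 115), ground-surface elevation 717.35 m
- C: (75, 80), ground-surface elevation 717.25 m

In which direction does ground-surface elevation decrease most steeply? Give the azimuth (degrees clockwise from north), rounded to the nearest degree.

235°

Taking A as reference: B−A = (95, 90, +0.29); C−A = (65, 55, +0.19).
Solve a·Δx + b·Δy = Δz: det = 95·55 − 65·90 = -625.
∂z/∂x = [(+0.29)·55 − (+0.19)·90] / -625 = +0.001840
∂z/∂y = [95·(+0.19) − 65·(+0.29)] / -625 = +0.001280
Steepest decrease is along −∇f: components (-0.001840 E, -0.001280 N).
Azimuth = atan2(-0.001840, -0.001280) = 235.2° ≈ 235°.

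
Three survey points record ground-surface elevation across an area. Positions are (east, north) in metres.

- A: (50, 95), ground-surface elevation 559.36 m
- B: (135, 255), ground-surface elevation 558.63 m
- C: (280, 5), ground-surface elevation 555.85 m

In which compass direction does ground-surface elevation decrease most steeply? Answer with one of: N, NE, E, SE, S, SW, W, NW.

E

Differences from A: to B (Δx, Δy, Δh) = (85, 160, -0.73); to C = (230, -90, -3.51).
Solve a·Δx + b·Δy = Δz: det = 85·(-90) − 230·160 = -44450.
∂z/∂x = [(-0.73)·(-90) − (-3.51)·160] / -44450 = -0.01411
∂z/∂y = [85·(-3.51) − 230·(-0.73)] / -44450 = +0.002935
Steepest decrease is along −∇f = (+0.01411 E, -0.002935 N) → east.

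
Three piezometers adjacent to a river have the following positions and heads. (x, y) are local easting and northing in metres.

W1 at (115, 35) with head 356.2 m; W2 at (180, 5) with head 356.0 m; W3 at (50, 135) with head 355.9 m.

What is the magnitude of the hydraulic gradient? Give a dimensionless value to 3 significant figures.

With h = a·x + b·y + c and W1 as origin, the differences give:
  65·a + (-30)·b = -0.2
  (-65)·a + 100·b = -0.3
Eliminate b (×100 and ×(-30), subtract): 4550·a = -29.00 → a = ∂h/∂x = -0.006374
Back-substitute: b = ∂h/∂y = -0.007143.
|∇h| = √(-0.006374² + -0.007143²) = 0.009573

0.00957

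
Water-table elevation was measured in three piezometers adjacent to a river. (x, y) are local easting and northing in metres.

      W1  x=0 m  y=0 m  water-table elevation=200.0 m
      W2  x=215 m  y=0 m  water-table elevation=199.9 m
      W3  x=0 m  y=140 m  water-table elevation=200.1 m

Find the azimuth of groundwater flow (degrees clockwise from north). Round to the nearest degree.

∂h/∂x = (199.9 − 200.0) / (215 − 0) = -0.0004651
∂h/∂y = (200.1 − 200.0) / (140 − 0) = +0.0007143
Flow direction (−∇h) has components (+0.0004651 E, -0.0007143 N).
Azimuth = atan2(E, N) = atan2(+0.0004651, -0.0007143) = 146.9° ≈ 147°.

147°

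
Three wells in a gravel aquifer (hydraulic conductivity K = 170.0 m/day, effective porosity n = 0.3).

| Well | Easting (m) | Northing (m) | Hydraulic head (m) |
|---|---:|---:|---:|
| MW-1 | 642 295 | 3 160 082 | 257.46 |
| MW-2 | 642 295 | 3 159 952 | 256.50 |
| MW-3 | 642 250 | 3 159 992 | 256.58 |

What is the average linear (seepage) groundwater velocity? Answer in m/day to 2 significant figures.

With h = a·x + b·y + c and MW-1 as origin, the differences give:
  0·a + (-130)·b = -0.96
  (-45)·a + (-90)·b = -0.88
Eliminate b (×(-90) and ×(-130), subtract): -5850·a = -28.000 → a = ∂h/∂x = +0.004786
Back-substitute: b = ∂h/∂y = +0.007385.
|∇h| = √(0.004786² + 0.007385²) = 0.0088
Seepage velocity v = K·i/n = 170.0 × 0.0088 / 0.3 = 4.987 m/day.

5.0 m/day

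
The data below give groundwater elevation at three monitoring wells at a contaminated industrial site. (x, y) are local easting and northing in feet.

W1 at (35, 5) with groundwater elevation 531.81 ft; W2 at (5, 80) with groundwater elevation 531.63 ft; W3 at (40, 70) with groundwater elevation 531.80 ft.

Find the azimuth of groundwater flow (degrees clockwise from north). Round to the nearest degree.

With h = a·x + b·y + c and W1 as origin, the differences give:
  (-30)·a + 75·b = -0.18
  5·a + 65·b = -0.01
Eliminate b (×65 and ×75, subtract): -2325·a = -10.950 → a = ∂h/∂x = +0.004710
Back-substitute: b = ∂h/∂y = -0.0005161.
Flow direction (−∇h) has components (-0.004710 E, +0.0005161 N).
Azimuth = atan2(E, N) = atan2(-0.004710, +0.0005161) = 276.3° ≈ 276°.

276°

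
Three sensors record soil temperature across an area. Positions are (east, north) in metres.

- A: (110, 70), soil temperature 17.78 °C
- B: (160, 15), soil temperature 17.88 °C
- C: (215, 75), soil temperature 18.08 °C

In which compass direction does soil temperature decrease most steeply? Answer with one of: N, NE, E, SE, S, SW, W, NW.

With T = a·x + b·y + c and A as origin, the differences give:
  50·a + (-55)·b = +0.10
  105·a + 5·b = +0.30
Eliminate b (×5 and ×(-55), subtract): 6025·a = 17.000 → a = ∂T/∂x = +0.002822
Back-substitute: b = ∂T/∂y = +0.0007469.
Steepest decrease is along −∇f = (-0.002822 E, -0.0007469 N) → west.

W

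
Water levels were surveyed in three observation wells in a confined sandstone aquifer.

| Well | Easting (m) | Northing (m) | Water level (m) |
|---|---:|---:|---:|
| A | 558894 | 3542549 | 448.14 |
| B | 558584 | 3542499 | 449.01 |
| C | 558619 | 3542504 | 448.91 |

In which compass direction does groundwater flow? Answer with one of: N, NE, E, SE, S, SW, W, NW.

With h = a·x + b·y + c and A as origin, the differences give:
  (-310)·a + (-50)·b = +0.87
  (-275)·a + (-45)·b = +0.77
Eliminate b (×(-45) and ×(-50), subtract): 200·a = -0.650 → a = ∂h/∂x = -0.003250
Back-substitute: b = ∂h/∂y = +0.002750.
Flow = −∇h = (+0.003250 east, -0.002750 north), which points southeast.

SE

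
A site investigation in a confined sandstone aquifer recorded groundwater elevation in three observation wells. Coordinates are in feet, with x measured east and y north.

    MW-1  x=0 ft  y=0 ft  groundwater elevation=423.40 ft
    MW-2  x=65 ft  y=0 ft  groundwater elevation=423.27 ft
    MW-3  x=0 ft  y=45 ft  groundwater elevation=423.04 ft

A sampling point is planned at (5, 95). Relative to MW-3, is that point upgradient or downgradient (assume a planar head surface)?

∂h/∂x = (423.27 − 423.40) / (65 − 0) = -0.002000
∂h/∂y = (423.04 − 423.40) / (45 − 0) = -0.008000
Head at (5, 95) = 423.40 + (-0.002000)·(5) + (-0.008000)·(95) = 422.63 ft.
That is lower than the 423.04 ft at MW-3, so the point is downgradient.

downgradient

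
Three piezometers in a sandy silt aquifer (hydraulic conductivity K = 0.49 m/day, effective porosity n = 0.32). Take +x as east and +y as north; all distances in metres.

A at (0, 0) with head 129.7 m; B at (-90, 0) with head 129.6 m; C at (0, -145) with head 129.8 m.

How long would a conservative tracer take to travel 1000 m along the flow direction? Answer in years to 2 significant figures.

∂h/∂x = (129.6 − 129.7) / (-90 − 0) = +0.001111
∂h/∂y = (129.8 − 129.7) / (-145 − 0) = -0.0006897
|∇h| = √(0.001111² + -0.0006897²) = 0.001308
Seepage velocity v = K·i/n = 0.49 × 0.001308 / 0.32 = 0.002003 m/day.
t = 1000 / 0.002003 = 4.993e+05 days = 1.37e+03 years.

1400 years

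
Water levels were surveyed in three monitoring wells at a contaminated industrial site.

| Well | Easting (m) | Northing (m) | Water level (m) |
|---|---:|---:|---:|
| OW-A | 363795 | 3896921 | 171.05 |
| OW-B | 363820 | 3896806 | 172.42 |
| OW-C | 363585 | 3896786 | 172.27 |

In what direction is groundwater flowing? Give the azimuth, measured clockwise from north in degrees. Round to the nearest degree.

Differences from OW-A: to OW-B (Δx, Δy, Δh) = (25, -115, +1.37); to OW-C = (-210, -135, +1.22).
Solve a·Δx + b·Δy = Δh: det = 25·(-135) − (-210)·(-115) = -27525.
∂h/∂x = [(+1.37)·(-135) − (+1.22)·(-115)] / -27525 = +0.001622
∂h/∂y = [25·(+1.22) − (-210)·(+1.37)] / -27525 = -0.01156
Flow direction (−∇h) has components (-0.001622 E, +0.01156 N).
Azimuth = atan2(E, N) = atan2(-0.001622, +0.01156) = 352.0° ≈ 352°.

352°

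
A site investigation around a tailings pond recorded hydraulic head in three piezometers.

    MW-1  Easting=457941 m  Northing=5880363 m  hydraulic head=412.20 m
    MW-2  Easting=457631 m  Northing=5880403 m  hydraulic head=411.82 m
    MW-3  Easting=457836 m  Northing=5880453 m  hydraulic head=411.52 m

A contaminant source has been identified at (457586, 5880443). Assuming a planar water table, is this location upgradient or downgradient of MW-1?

Differences from MW-1: to MW-2 (Δx, Δy, Δh) = (-310, 40, -0.38); to MW-3 = (-105, 90, -0.68).
Solve a·Δx + b·Δy = Δh: det = (-310)·90 − (-105)·40 = -23700.
∂h/∂x = [(-0.38)·90 − (-0.68)·40] / -23700 = +0.0002954
∂h/∂y = [(-310)·(-0.68) − (-105)·(-0.38)] / -23700 = -0.007211
Head at (457586, 5880443) = 412.20 + (+0.0002954)·(-355) + (-0.007211)·(80) = 411.52 m.
That is lower than the 412.20 m at MW-1, so the point is downgradient.

downgradient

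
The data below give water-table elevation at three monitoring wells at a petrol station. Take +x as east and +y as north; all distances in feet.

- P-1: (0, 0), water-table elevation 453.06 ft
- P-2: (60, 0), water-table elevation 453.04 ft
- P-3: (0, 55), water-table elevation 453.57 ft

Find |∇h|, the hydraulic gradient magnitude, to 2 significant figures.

∂h/∂x = (453.04 − 453.06) / (60 − 0) = -0.0003333
∂h/∂y = (453.57 − 453.06) / (55 − 0) = +0.009273
|∇h| = √(-0.0003333² + 0.009273²) = 0.009279

0.0093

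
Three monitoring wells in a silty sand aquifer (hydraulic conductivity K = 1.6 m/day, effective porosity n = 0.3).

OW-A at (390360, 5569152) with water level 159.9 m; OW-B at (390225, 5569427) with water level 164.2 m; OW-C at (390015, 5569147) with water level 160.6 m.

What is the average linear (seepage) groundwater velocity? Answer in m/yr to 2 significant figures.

With h = a·x + b·y + c and OW-A as origin, the differences give:
  (-135)·a + 275·b = +4.3
  (-345)·a + (-5)·b = +0.7
Eliminate b (×(-5) and ×275, subtract): 95550·a = -214.00 → a = ∂h/∂x = -0.002240
Back-substitute: b = ∂h/∂y = +0.01454.
|∇h| = √(-0.002240² + 0.01454²) = 0.01471
Seepage velocity v = K·i/n = 1.6 × 0.01471 / 0.3 = 0.07845 m/day = 28.65 m/yr.

29 m/yr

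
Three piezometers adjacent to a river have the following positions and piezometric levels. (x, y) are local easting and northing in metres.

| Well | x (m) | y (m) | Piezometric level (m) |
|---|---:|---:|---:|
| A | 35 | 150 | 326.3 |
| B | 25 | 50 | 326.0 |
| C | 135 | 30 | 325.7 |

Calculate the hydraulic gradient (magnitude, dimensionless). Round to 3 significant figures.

0.00386

With h = a·x + b·y + c and A as origin, the differences give:
  (-10)·a + (-100)·b = -0.3
  100·a + (-120)·b = -0.6
Eliminate b (×(-120) and ×(-100), subtract): 11200·a = -24.00 → a = ∂h/∂x = -0.002143
Back-substitute: b = ∂h/∂y = +0.003214.
|∇h| = √(-0.002143² + 0.003214²) = 0.003863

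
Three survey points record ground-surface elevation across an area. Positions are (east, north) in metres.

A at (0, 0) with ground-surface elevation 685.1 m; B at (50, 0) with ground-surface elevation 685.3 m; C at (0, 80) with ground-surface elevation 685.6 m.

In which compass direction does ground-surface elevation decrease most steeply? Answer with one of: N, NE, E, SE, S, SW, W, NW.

SW

∂z/∂x = (685.3 − 685.1) / (50 − 0) = +0.004000
∂z/∂y = (685.6 − 685.1) / (80 − 0) = +0.006250
Steepest decrease is along −∇f = (-0.004000 E, -0.006250 N) → southwest.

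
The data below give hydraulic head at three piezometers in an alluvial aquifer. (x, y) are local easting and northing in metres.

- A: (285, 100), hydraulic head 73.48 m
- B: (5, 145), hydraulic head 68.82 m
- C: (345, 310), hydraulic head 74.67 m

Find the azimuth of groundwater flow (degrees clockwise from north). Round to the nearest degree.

267°

Differences from A: to B (Δx, Δy, Δh) = (-280, 45, -4.66); to C = (60, 210, +1.19).
Determinant of the coordinate differences = (-280)·210 − 60·45 = -61500.
∂h/∂x = [(-4.66)·210 − (+1.19)·45] / -61500 = +0.01678
∂h/∂y = [(-280)·(+1.19) − 60·(-4.66)] / -61500 = +0.0008715
Flow direction (−∇h) has components (-0.01678 E, -0.0008715 N).
Azimuth = atan2(E, N) = atan2(-0.01678, -0.0008715) = 267.0° ≈ 267°.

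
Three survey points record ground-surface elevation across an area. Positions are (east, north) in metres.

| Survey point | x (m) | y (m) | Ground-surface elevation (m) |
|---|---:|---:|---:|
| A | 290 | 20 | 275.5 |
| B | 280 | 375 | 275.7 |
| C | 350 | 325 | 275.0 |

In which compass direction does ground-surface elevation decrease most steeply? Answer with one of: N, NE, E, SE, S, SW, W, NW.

E

Taking A as reference: B−A = (-10, 355, +0.2); C−A = (60, 305, -0.5).
Determinant of the coordinate differences = (-10)·305 − 60·355 = -24350.
∂z/∂x = [(+0.2)·305 − (-0.5)·355] / -24350 = -0.009795
∂z/∂y = [(-10)·(-0.5) − 60·(+0.2)] / -24350 = +0.0002875
Steepest decrease is along −∇f = (+0.009795 E, -0.0002875 N) → east.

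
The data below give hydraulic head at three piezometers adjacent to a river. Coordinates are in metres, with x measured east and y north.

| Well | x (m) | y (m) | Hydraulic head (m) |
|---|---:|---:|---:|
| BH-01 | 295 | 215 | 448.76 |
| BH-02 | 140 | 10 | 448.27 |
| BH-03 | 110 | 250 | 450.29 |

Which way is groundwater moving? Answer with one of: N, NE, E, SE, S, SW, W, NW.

SE

Taking BH-01 as reference: BH-02−BH-01 = (-155, -205, -0.49); BH-03−BH-01 = (-185, 35, +1.53).
Solve a·Δx + b·Δy = Δh: det = (-155)·35 − (-185)·(-205) = -43350.
∂h/∂x = [(-0.49)·35 − (+1.53)·(-205)] / -43350 = -0.006840
∂h/∂y = [(-155)·(+1.53) − (-185)·(-0.49)] / -43350 = +0.007562
Flow = −∇h = (+0.006840 east, -0.007562 north), which points southeast.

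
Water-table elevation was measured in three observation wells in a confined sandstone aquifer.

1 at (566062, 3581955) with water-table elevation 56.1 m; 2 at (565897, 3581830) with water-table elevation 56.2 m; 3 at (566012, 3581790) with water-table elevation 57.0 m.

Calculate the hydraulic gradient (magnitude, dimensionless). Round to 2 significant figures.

0.0082

Taking 1 as reference: 2−1 = (-165, -125, +0.1); 3−1 = (-50, -165, +0.9).
Determinant of the coordinate differences = (-165)·(-165) − (-50)·(-125) = 20975.
∂h/∂x = [(+0.1)·(-165) − (+0.9)·(-125)] / 20975 = +0.004577
∂h/∂y = [(-165)·(+0.9) − (-50)·(+0.1)] / 20975 = -0.006841
|∇h| = √(0.004577² + -0.006841²) = 0.008231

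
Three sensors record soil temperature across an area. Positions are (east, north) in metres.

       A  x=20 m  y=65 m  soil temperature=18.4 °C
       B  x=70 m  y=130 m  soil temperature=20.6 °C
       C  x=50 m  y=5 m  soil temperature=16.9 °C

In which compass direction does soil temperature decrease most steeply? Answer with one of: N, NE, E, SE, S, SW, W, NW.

S

Taking A as reference: B−A = (50, 65, +2.2); C−A = (30, -60, -1.5).
Solve a·Δx + b·Δy = ΔT: det = 50·(-60) − 30·65 = -4950.
∂T/∂x = [(+2.2)·(-60) − (-1.5)·65] / -4950 = +0.006970
∂T/∂y = [50·(-1.5) − 30·(+2.2)] / -4950 = +0.02848
Steepest decrease is along −∇f = (-0.006970 E, -0.02848 N) → south.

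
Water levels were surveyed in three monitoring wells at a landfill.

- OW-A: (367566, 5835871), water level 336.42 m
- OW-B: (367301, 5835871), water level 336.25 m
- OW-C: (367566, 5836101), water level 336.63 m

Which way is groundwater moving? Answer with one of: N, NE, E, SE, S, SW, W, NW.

∂h/∂x = (336.25 − 336.42) / (367301 − 367566) = +0.0006415
∂h/∂y = (336.63 − 336.42) / (5836101 − 5835871) = +0.0009130
Flow = −∇h = (-0.0006415 east, -0.0009130 north), which points southwest.

SW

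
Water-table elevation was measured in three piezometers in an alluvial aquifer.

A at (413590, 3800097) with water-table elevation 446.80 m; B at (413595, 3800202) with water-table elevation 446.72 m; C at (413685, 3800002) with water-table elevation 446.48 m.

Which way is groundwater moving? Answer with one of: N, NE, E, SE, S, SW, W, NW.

Three-point gradient (reference A): Δ to B = (5, 105, -0.08), Δ to C = (95, -95, -0.32).
∂h/∂x = -0.003943, ∂h/∂y = -0.0005742 (det = -10450).
Flow = −∇h = (+0.003943 east, +0.0005742 north), which points east.

E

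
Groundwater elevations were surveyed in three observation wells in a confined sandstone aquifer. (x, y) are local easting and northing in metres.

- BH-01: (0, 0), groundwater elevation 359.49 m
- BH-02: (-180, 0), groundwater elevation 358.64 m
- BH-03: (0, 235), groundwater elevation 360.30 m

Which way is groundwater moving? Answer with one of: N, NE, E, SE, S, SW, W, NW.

∂h/∂x = (358.64 − 359.49) / (-180 − 0) = +0.004722
∂h/∂y = (360.30 − 359.49) / (235 − 0) = +0.003447
Flow = −∇h = (-0.004722 east, -0.003447 north), which points southwest.

SW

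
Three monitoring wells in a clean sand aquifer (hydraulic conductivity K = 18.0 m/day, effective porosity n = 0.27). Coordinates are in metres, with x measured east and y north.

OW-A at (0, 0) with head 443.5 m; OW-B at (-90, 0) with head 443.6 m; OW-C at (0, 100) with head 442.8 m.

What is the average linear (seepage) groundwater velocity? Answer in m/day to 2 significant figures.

0.47 m/day

∂h/∂x = (443.6 − 443.5) / (-90 − 0) = -0.001111
∂h/∂y = (442.8 − 443.5) / (100 − 0) = -0.007000
|∇h| = √(-0.001111² + -0.007000²) = 0.007088
Seepage velocity v = K·i/n = 18.0 × 0.007088 / 0.27 = 0.4725 m/day.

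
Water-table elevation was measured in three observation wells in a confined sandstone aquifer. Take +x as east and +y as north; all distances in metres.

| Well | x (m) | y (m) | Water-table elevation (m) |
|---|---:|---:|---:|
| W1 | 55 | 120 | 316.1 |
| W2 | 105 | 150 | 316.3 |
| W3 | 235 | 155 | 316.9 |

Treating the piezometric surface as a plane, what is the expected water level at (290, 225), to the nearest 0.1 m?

317.1 m

Differences from W1: to W2 (Δx, Δy, Δh) = (50, 30, +0.2); to W3 = (180, 35, +0.8).
Determinant of the coordinate differences = 50·35 − 180·30 = -3650.
∂h/∂x = [(+0.2)·35 − (+0.8)·30] / -3650 = +0.004658
∂h/∂y = [50·(+0.8) − 180·(+0.2)] / -3650 = -0.001096
h(290, 225) = 316.1 + (+0.004658)·(235) + (-0.001096)·(105) = 316.1 +1.095 -0.115 = 317.079 m.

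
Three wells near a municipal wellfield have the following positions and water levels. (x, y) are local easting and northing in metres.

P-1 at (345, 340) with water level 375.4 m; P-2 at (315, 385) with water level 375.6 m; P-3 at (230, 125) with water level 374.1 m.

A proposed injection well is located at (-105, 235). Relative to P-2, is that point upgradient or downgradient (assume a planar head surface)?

With h = a·x + b·y + c and P-1 as origin, the differences give:
  (-30)·a + 45·b = +0.2
  (-115)·a + (-215)·b = -1.3
Eliminate b (×(-215) and ×45, subtract): 11625·a = 15.50 → a = ∂h/∂x = +0.001333
Back-substitute: b = ∂h/∂y = +0.005333.
Head at (-105, 235) = 375.4 + (+0.001333)·(-450) + (+0.005333)·(-105) = 374.24 m.
That is lower than the 375.6 m at P-2, so the point is downgradient.

downgradient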